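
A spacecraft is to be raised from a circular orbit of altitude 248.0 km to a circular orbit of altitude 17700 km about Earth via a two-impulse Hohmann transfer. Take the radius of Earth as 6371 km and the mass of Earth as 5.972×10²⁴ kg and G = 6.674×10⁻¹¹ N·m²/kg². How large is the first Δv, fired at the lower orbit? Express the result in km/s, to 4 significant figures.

Δv ≈ 1.959 km/s

μ = GM = 6.674×10⁻¹¹ × 5.972×10²⁴ = 3.986×10¹⁴ m³/s².
r₁ = 6371 + 248.0 = 6619.0 km = 6.6190×10⁶ m.
r₂ = 6371 + 17700 = 24071 km = 2.4071×10⁷ m.
Transfer ellipse a_t = (r₁ + r₂)/2 = 1.534×10⁷ m.
At r₁: circular v_c1 = √(μ/r₁) = 7760 m/s; transfer-perigee v_p = √[μ(2/r₁ − 1/a_t)] = 9719 m/s.
Δv₁ = v_p − v_c1 = 1959 m/s.
= 1.959 km/s.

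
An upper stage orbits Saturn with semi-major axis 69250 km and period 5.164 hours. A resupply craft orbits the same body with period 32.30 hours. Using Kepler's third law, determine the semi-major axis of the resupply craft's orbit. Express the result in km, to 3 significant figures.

Kepler's third law: a³ ∝ T², so a₂ = a₁ (T₂/T₁)^(2/3).
T₂/T₁ = 6.255, (T₂/T₁)^(2/3) = 3.395.
a₂ = 69250 × 3.395 = 2.351×10⁵ km.

a₂ ≈ 2.35×10⁵ km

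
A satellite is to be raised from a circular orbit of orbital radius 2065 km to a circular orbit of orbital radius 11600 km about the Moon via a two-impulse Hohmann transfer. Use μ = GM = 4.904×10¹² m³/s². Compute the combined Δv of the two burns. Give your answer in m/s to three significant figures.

Δv_total ≈ 760 m/s

r₁ = 2065 km = 2.065×10⁶ m.
r₂ = 11600 km = 1.160×10⁷ m.
Transfer ellipse a_t = (r₁ + r₂)/2 = 6.832×10⁶ m.
At r₁: circular v_c1 = √(μ/r₁) = 1541 m/s; transfer-perilune v_p = √[μ(2/r₁ − 1/a_t)] = 2008 m/s.
Δv₁ = v_p − v_c1 = 466.9 m/s.
At r₂: circular v_c2 = √(μ/r₂) = 650.2 m/s; transfer-apolune v_a = √[μ(2/r₂ − 1/a_t)] = 357.5 m/s.
Δv₂ = v_c2 − v_a = 292.7 m/s.
Total Δv = Δv₁ + Δv₂ = 759.7 m/s.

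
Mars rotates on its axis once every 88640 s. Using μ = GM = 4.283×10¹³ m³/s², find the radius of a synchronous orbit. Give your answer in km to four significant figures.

A synchronous orbit has period T, so by Kepler's third law a = (μT²/4π²)^(1/3).
μT²/4π² = 4.283×10¹³ × (8.864×10⁴)² / 39.48 = 8.524×10²¹ m³.
a = 2.043×10⁷ m = 20428 km.

r_sync ≈ 20430 km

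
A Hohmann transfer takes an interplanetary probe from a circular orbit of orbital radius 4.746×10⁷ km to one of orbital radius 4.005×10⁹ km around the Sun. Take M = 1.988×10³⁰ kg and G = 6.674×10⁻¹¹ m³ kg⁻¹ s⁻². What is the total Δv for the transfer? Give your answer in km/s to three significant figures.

Δv_total ≈ 26.3 km/s

μ = GM = 6.674×10⁻¹¹ × 1.988×10³⁰ = 1.327×10²⁰ m³/s².
r₁ = 4.746×10⁷ km = 4.746×10¹⁰ m.
r₂ = 4.005×10⁹ km = 4.005×10¹² m.
Transfer ellipse a_t = (r₁ + r₂)/2 = 2.026×10¹² m.
At r₁: circular v_c1 = √(μ/r₁) = 52870 m/s; transfer-perihelion v_p = √[μ(2/r₁ − 1/a_t)] = 74340 m/s.
Δv₁ = v_p − v_c1 = 21460 m/s.
At r₂: circular v_c2 = √(μ/r₂) = 5756 m/s; transfer-aphelion v_a = √[μ(2/r₂ − 1/a_t)] = 880.9 m/s.
Δv₂ = v_c2 − v_a = 4875 m/s.
Total Δv = Δv₁ + Δv₂ = 26340 m/s = 26.34 km/s.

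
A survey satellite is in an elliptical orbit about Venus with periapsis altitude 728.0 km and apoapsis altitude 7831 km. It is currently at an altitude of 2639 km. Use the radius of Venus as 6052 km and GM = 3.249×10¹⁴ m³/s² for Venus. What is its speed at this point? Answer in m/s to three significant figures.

v ≈ 6580 m/s

r_p = 6052 + 728.0 = 6780.0 km = 6.7800×10⁶ m.
r_a = 6052 + 7831 = 13883 km = 1.3883×10⁷ m.
r = 6052 + 2639 = 8691.0 km = 8.691×10⁶ m.
Semi-major axis a = (r_p + r_a)/2 = 10332 km = 1.033×10⁷ m.
Vis-viva: v² = μ(2/r − 1/a) = 3.249×10¹⁴ × (2.301×10⁻⁷ − 9.679×10⁻⁸) = 4.332×10⁷ m²/s².
v = 6582 m/s.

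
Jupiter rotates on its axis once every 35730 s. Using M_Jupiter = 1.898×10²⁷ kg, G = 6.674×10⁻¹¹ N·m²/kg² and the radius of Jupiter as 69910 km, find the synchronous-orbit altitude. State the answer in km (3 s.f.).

h_sync ≈ 90100 km

μ = GM = 6.674×10⁻¹¹ × 1.898×10²⁷ = 1.267×10¹⁷ m³/s².
A synchronous orbit has period T, so by Kepler's third law a = (μT²/4π²)^(1/3).
μT²/4π² = 1.267×10¹⁷ × (3.573×10⁴)² / 39.48 = 4.096×10²⁴ m³.
a = 1.600×10⁸ m = 1.6000×10⁵ km.
Altitude h = a − R = 1.6000×10⁵ − 69910 = 90094 km.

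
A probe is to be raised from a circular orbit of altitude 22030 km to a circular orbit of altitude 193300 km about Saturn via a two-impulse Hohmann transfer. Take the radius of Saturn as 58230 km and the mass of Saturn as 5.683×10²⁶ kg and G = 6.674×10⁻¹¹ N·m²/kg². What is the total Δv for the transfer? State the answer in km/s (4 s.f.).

μ = GM = 6.674×10⁻¹¹ × 5.683×10²⁶ = 3.793×10¹⁶ m³/s².
r₁ = 58230 + 22030 = 80260 km = 8.0260×10⁷ m.
r₂ = 58230 + 193300 = 251530 km = 2.5153×10⁸ m.
Transfer ellipse a_t = (r₁ + r₂)/2 = 1.659×10⁸ m.
At r₁: circular v_c1 = √(μ/r₁) = 21740 m/s; transfer-perikrone v_p = √[μ(2/r₁ − 1/a_t)] = 26770 m/s.
Δv₁ = v_p − v_c1 = 5029 m/s.
At r₂: circular v_c2 = √(μ/r₂) = 12280 m/s; transfer-apokrone v_a = √[μ(2/r₂ − 1/a_t)] = 8541 m/s.
Δv₂ = v_c2 − v_a = 3738 m/s.
Total Δv = Δv₁ + Δv₂ = 8767 m/s = 8.767 km/s.

Δv_total ≈ 8.767 km/s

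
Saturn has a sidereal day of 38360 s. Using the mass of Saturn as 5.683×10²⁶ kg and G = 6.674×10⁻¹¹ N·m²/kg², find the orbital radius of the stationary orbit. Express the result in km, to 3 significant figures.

r_sync ≈ 1.12×10⁵ km

μ = GM = 6.674×10⁻¹¹ × 5.683×10²⁶ = 3.793×10¹⁶ m³/s².
A synchronous orbit has period T, so by Kepler's third law a = (μT²/4π²)^(1/3).
μT²/4π² = 3.793×10¹⁶ × (3.836×10⁴)² / 39.48 = 1.414×10²⁴ m³.
a = 1.122×10⁸ m = 1.1223×10⁵ km.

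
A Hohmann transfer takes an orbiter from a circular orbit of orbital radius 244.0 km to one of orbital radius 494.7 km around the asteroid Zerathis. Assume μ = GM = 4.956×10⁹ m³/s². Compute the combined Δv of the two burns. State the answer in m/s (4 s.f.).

r₁ = 244.0 km = 2.440×10⁵ m.
r₂ = 494.7 km = 4.947×10⁵ m.
Transfer ellipse a_t = (r₁ + r₂)/2 = 3.694×10⁵ m.
At r₁: circular v_c1 = √(μ/r₁) = 142.5 m/s; transfer-periapsis v_p = √[μ(2/r₁ − 1/a_t)] = 164.9 m/s.
Δv₁ = v_p − v_c1 = 22.42 m/s.
At r₂: circular v_c2 = √(μ/r₂) = 100.1 m/s; transfer-apoapsis v_a = √[μ(2/r₂ − 1/a_t)] = 81.35 m/s.
Δv₂ = v_c2 − v_a = 18.74 m/s.
Total Δv = Δv₁ + Δv₂ = 41.16 m/s.

Δv_total ≈ 41.16 m/s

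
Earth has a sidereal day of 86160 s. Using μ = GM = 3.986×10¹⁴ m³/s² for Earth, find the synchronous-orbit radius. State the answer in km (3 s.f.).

A synchronous orbit has period T, so by Kepler's third law a = (μT²/4π²)^(1/3).
μT²/4π² = 3.986×10¹⁴ × (8.616×10⁴)² / 39.48 = 7.495×10²² m³.
a = 4.216×10⁷ m = 42163 km.

r_sync ≈ 42200 km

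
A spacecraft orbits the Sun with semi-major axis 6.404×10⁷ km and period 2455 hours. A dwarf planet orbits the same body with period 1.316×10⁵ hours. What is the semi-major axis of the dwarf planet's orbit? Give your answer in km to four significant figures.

Kepler's third law: a³ ∝ T², so a₂ = a₁ (T₂/T₁)^(2/3).
T₂/T₁ = 53.60, (T₂/T₁)^(2/3) = 14.22.
a₂ = 6.404×10⁷ × 14.22 = 9.104×10⁸ km.

a₂ ≈ 9.104×10⁸ km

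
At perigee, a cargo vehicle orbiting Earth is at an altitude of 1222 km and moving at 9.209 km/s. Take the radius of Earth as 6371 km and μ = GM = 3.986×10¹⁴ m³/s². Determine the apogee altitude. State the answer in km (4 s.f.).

apogee altitude ≈ 25530 km

r_p = 6371 + 1222 = 7593.0 km = 7.593×10⁶ m.
Specific energy ε = v²/2 − μ/r = -1.009×10⁷ J/kg, so a = −μ/(2ε) = 1.975×10⁷ m.
The apsides satisfy r_p + r_a = 2a, so the apogee radius is 2a − r_p = 3.190×10⁷ m = 31900 km.
Apogee altitude = 31900 − 6371 = 25529 km.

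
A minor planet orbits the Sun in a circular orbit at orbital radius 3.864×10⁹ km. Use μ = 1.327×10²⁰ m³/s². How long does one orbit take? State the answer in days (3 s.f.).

r = 3.864×10⁹ km = 3.864×10¹² m.
Kepler's third law: T = 2π√(r³/μ) = 2π√((3.864×10¹²)³ / 1.327×10²⁰).
r³/μ = 4.348×10¹⁷ s², so T = 2π × 6.594×10⁸ = 4.143×10⁹ s.
Converting: 4.143×10⁹ s ÷ 86400 = 47950 days.

T ≈ 47900 days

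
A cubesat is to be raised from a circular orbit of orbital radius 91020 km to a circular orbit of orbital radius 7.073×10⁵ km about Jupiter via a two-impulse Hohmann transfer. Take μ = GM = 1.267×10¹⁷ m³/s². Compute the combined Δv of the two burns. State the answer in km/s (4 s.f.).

r₁ = 91020 km = 9.102×10⁷ m.
r₂ = 7.073×10⁵ km = 7.073×10⁸ m.
Transfer ellipse a_t = (r₁ + r₂)/2 = 3.992×10⁸ m.
At r₁: circular v_c1 = √(μ/r₁) = 37310 m/s; transfer-perijove v_p = √[μ(2/r₁ − 1/a_t)] = 49660 m/s.
Δv₁ = v_p − v_c1 = 12360 m/s.
At r₂: circular v_c2 = √(μ/r₂) = 13380 m/s; transfer-apojove v_a = √[μ(2/r₂ − 1/a_t)] = 6391 m/s.
Δv₂ = v_c2 − v_a = 6993 m/s.
Total Δv = Δv₁ + Δv₂ = 19350 m/s = 19.35 km/s.

Δv_total ≈ 19.35 km/s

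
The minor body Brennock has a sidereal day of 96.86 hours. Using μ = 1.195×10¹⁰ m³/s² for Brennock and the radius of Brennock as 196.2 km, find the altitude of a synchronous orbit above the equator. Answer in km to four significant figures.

T = 96.86 hours = 3.487×10⁵ s.
A synchronous orbit has period T, so by Kepler's third law a = (μT²/4π²)^(1/3).
μT²/4π² = 1.195×10¹⁰ × (3.487×10⁵)² / 39.48 = 3.680×10¹⁹ m³.
a = 3.326×10⁶ m = 3326.3 km.
Altitude h = a − R = 3326.3 − 196.2 = 3130.1 km.

h_sync ≈ 3130 km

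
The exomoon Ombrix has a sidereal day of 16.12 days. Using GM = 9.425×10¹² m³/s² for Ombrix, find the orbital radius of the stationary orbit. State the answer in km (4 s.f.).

r_sync ≈ 77370 km

T = 16.12 days = 1.393×10⁶ s.
A synchronous orbit has period T, so by Kepler's third law a = (μT²/4π²)^(1/3).
μT²/4π² = 9.425×10¹² × (1.393×10⁶)² / 39.48 = 4.631×10²³ m³.
a = 7.737×10⁷ m = 77368 km.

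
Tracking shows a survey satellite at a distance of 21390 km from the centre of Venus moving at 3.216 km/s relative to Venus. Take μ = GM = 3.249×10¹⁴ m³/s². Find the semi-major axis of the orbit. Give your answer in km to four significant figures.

a ≈ 16220 km

r = 2.139×10⁷ m.
Specific orbital energy ε = v²/2 − μ/r = (3216)²/2 − 3.249×10¹⁴/2.139×10⁷ = -1.002×10⁷ J/kg.
Since ε = −μ/(2a), a = −μ/(2ε) = 1.622×10⁷ m = 16216 km.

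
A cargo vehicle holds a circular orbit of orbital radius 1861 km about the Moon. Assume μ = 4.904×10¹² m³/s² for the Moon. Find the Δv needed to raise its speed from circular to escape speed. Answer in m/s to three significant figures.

r = 1861 km = 1.861×10⁶ m.
Circular speed v_c = √(μ/r) = 1623 m/s.
Escape speed v_esc = √(2μ/r) = √2 × v_c = 2296 m/s.
Δv = v_esc − v_c = 672.4 m/s.

Δv ≈ 672 m/s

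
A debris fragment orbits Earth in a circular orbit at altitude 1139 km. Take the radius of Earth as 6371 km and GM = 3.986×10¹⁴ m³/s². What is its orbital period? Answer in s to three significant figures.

T ≈ 6480 s

r = 6371 + 1139 = 7510.0 km = 7.5100×10⁶ m.
Kepler's third law: T = 2π√(r³/μ) = 2π√((7.510×10⁶)³ / 3.986×10¹⁴).
r³/μ = 1.063×10⁶ s², so T = 2π × 1.031×10³ = 6.477×10³ s.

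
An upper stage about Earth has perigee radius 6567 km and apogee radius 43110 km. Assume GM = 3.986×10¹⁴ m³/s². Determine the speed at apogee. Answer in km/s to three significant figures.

v ≈ 1.56 km/s

Semi-major axis a = (r_p + r_a)/2 = 24838 km = 2.484×10⁷ m.
Vis-viva: v² = μ(2/r − 1/a) = 3.986×10¹⁴ × (4.639×10⁻⁸ − 4.026×10⁻⁸) = 2.445×10⁶ m²/s².
v = 1564 m/s = 1.564 km/s.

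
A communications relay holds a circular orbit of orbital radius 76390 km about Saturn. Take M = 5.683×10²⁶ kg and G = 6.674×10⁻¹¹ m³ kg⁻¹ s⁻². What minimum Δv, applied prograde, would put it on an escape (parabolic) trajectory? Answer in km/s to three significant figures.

μ = GM = 6.674×10⁻¹¹ × 5.683×10²⁶ = 3.793×10¹⁶ m³/s².
r = 76390 km = 7.639×10⁷ m.
Circular speed v_c = √(μ/r) = 22280 m/s.
Escape speed v_esc = √(2μ/r) = √2 × v_c = 31510 m/s.
Δv = v_esc − v_c = 9230 m/s = 9.230 km/s.

Δv ≈ 9.23 km/s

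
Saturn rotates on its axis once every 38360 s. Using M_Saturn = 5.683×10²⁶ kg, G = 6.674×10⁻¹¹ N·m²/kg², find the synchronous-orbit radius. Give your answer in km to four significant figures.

r_sync ≈ 1.122×10⁵ km

μ = GM = 6.674×10⁻¹¹ × 5.683×10²⁶ = 3.793×10¹⁶ m³/s².
A synchronous orbit has period T, so by Kepler's third law a = (μT²/4π²)^(1/3).
μT²/4π² = 3.793×10¹⁶ × (3.836×10⁴)² / 39.48 = 1.414×10²⁴ m³.
a = 1.122×10⁸ m = 1.1223×10⁵ km.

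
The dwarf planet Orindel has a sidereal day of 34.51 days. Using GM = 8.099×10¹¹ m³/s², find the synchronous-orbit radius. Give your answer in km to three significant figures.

r_sync ≈ 56700 km

T = 34.51 days = 2.982×10⁶ s.
A synchronous orbit has period T, so by Kepler's third law a = (μT²/4π²)^(1/3).
μT²/4π² = 8.099×10¹¹ × (2.982×10⁶)² / 39.48 = 1.824×10²³ m³.
a = 5.671×10⁷ m = 56710 km.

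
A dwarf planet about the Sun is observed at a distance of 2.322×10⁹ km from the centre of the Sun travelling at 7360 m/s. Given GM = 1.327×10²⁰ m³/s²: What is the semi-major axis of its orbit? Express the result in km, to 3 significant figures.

r = 2.322×10¹² m.
Specific orbital energy ε = v²/2 − μ/r = (7360)²/2 − 1.327×10²⁰/2.322×10¹² = -3.006×10⁷ J/kg.
Since ε = −μ/(2a), a = −μ/(2ε) = 2.207×10¹² m = 2.2069×10⁹ km.

a ≈ 2.21×10⁹ km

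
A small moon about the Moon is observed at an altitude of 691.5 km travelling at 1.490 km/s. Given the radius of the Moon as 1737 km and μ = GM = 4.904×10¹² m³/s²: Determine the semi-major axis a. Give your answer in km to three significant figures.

r = 1737 + 691.5 = 2428.5 km = 2.428×10⁶ m.
Vis-viva rearranged: 1/a = 2/r − v²/μ = 8.236×10⁻⁷ − 4.527×10⁻⁷ = 3.708×10⁻⁷ m⁻¹.
a = 2.697×10⁶ m = 2696.6 km.

a ≈ 2700 km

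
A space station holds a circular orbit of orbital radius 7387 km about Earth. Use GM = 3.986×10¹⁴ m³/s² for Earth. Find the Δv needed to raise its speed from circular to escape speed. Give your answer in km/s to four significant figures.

r = 7387 km = 7.387×10⁶ m.
Circular speed v_c = √(μ/r) = 7346 m/s.
Escape speed v_esc = √(2μ/r) = √2 × v_c = 10390 m/s.
Δv = v_esc − v_c = 3043 m/s = 3.043 km/s.

Δv ≈ 3.043 km/s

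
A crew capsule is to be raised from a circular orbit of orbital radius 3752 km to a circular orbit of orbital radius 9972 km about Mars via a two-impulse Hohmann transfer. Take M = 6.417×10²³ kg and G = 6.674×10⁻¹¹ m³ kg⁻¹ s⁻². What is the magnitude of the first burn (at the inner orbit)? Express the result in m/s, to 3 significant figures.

Δv ≈ 694 m/s

μ = GM = 6.674×10⁻¹¹ × 6.417×10²³ = 4.283×10¹³ m³/s².
r₁ = 3752 km = 3.752×10⁶ m.
r₂ = 9972 km = 9.972×10⁶ m.
Transfer ellipse a_t = (r₁ + r₂)/2 = 6.862×10⁶ m.
At r₁: circular v_c1 = √(μ/r₁) = 3379 m/s; transfer-periapsis v_p = √[μ(2/r₁ − 1/a_t)] = 4073 m/s.
Δv₁ = v_p − v_c1 = 694.3 m/s.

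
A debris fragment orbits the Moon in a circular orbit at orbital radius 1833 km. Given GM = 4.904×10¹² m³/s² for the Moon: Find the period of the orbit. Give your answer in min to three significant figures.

T ≈ 117 min

r = 1833 km = 1.833×10⁶ m.
Kepler's third law: T = 2π√(r³/μ) = 2π√((1.833×10⁶)³ / 4.904×10¹²).
r³/μ = 1.256×10⁶ s², so T = 2π × 1.121×10³ = 7.041×10³ s.
Converting: 7.041×10³ s ÷ 60.00 = 117.4 min.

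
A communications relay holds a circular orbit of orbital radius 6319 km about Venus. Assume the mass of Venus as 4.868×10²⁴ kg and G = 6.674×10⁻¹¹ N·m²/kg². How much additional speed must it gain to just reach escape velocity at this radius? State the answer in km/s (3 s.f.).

Δv ≈ 2.97 km/s

μ = GM = 6.674×10⁻¹¹ × 4.868×10²⁴ = 3.249×10¹⁴ m³/s².
r = 6319 km = 6.319×10⁶ m.
Circular speed v_c = √(μ/r) = 7170 m/s.
Escape speed v_esc = √(2μ/r) = √2 × v_c = 10140 m/s.
Δv = v_esc − v_c = 2970 m/s = 2.970 km/s.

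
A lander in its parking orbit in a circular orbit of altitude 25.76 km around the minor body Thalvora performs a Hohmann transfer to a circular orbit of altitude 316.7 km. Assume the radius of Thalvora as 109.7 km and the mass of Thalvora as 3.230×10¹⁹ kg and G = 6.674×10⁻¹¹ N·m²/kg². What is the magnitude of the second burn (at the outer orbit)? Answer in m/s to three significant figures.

μ = GM = 6.674×10⁻¹¹ × 3.230×10¹⁹ = 2.156×10⁹ m³/s².
r₁ = 109.7 + 25.76 = 135.46 km = 1.3546×10⁵ m.
r₂ = 109.7 + 316.7 = 426.40 km = 4.2640×10⁵ m.
Transfer ellipse a_t = (r₁ + r₂)/2 = 2.809×10⁵ m.
At r₁: circular v_c1 = √(μ/r₁) = 126.2 m/s; transfer-periapsis v_p = √[μ(2/r₁ − 1/a_t)] = 155.4 m/s.
At r₂: circular v_c2 = √(μ/r₂) = 71.10 m/s; transfer-apoapsis v_a = √[μ(2/r₂ − 1/a_t)] = 49.37 m/s.
Δv₂ = v_c2 − v_a = 21.73 m/s.

Δv ≈ 21.7 m/s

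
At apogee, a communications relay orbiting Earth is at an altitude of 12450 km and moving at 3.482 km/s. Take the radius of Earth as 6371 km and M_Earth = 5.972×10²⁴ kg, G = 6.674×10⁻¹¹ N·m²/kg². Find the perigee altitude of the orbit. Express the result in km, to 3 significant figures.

μ = GM = 6.674×10⁻¹¹ × 5.972×10²⁴ = 3.986×10¹⁴ m³/s².
r_a = 6371 + 12450 = 18821 km = 1.882×10⁷ m.
Specific energy ε = v²/2 − μ/r = -1.511×10⁷ J/kg, so a = −μ/(2ε) = 1.318×10⁷ m.
The apsides satisfy r_p + r_a = 2a, so the perigee radius is 2a − r_a = 7.549×10⁶ m = 7548.6 km.
Perigee altitude = 7548.6 − 6371 = 1177.6 km.

perigee altitude ≈ 1180 km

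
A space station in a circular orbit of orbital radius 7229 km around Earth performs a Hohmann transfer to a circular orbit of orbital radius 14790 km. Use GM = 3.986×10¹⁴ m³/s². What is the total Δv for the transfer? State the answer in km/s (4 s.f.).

Δv_total ≈ 2.166 km/s

r₁ = 7229 km = 7.229×10⁶ m.
r₂ = 14790 km = 1.479×10⁷ m.
Transfer ellipse a_t = (r₁ + r₂)/2 = 1.101×10⁷ m.
At r₁: circular v_c1 = √(μ/r₁) = 7426 m/s; transfer-perigee v_p = √[μ(2/r₁ − 1/a_t)] = 8607 m/s.
Δv₁ = v_p − v_c1 = 1181 m/s.
At r₂: circular v_c2 = √(μ/r₂) = 5191 m/s; transfer-apogee v_a = √[μ(2/r₂ − 1/a_t)] = 4207 m/s.
Δv₂ = v_c2 − v_a = 984.7 m/s.
Total Δv = Δv₁ + Δv₂ = 2166 m/s = 2.166 km/s.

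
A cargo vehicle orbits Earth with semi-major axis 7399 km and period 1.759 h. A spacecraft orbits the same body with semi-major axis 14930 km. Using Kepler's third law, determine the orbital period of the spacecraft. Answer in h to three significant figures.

Kepler's third law: T² ∝ a³, so T₂ = T₁ (a₂/a₁)^(3/2).
a₂/a₁ = 2.018, (a₂/a₁)^(3/2) = 2.866.
T₂ = 1.759 × 2.866 = 5.042 h.

T₂ ≈ 5.04 h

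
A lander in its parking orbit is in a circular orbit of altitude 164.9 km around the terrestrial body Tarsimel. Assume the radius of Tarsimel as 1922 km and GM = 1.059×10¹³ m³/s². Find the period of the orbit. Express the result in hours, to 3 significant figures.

T ≈ 1.62 hours

r = 1922 + 164.9 = 2086.9 km = 2.0869×10⁶ m.
Kepler's third law: T = 2π√(r³/μ) = 2π√((2.087×10⁶)³ / 1.059×10¹³).
r³/μ = 8.582×10⁵ s², so T = 2π × 9.264×10² = 5.821×10³ s.
Converting: 5.821×10³ s ÷ 3600 = 1.617 hours.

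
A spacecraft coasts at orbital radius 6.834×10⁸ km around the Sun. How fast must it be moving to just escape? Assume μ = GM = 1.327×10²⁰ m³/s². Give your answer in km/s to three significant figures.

v_esc ≈ 19.7 km/s

r = 6.834×10⁸ km = 6.834×10¹¹ m.
Escape speed v_esc = √(2μ/r) = √(2 × 1.327×10²⁰ / 6.834×10¹¹) = √(3.884×10⁸) = 19710 m/s.
= 19.71 km/s.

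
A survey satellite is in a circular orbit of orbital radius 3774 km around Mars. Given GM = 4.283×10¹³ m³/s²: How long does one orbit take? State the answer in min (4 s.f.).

T ≈ 117.3 min

r = 3774 km = 3.774×10⁶ m.
Kepler's third law: T = 2π√(r³/μ) = 2π√((3.774×10⁶)³ / 4.283×10¹³).
r³/μ = 1.255×10⁶ s², so T = 2π × 1.120×10³ = 7.039×10³ s.
Converting: 7.039×10³ s ÷ 60.00 = 117.3 min.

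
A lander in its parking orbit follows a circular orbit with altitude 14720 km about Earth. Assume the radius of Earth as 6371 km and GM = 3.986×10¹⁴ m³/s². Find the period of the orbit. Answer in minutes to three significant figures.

T ≈ 508 minutes

r = 6371 + 14720 = 21091 km = 2.1091×10⁷ m.
Kepler's third law: T = 2π√(r³/μ) = 2π√((2.109×10⁷)³ / 3.986×10¹⁴).
r³/μ = 2.354×10⁷ s², so T = 2π × 4.852×10³ = 3.048×10⁴ s.
Converting: 3.048×10⁴ s ÷ 60.00 = 508.0 minutes.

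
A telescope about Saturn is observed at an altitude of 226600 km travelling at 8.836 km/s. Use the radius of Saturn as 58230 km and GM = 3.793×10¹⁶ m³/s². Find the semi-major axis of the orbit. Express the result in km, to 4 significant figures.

a ≈ 2.015×10⁵ km

r = 58230 + 226600 = 2.8483×10⁵ km = 2.848×10⁸ m.
Vis-viva rearranged: 1/a = 2/r − v²/μ = 7.022×10⁻⁹ − 2.058×10⁻⁹ = 4.963×10⁻⁹ m⁻¹.
a = 2.015×10⁸ m = 2.0148×10⁵ km.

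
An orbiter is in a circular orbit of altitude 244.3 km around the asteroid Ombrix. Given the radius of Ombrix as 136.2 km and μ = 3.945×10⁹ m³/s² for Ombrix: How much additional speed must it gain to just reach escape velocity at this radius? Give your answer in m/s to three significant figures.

Δv ≈ 42.2 m/s

r = 136.2 + 244.3 = 380.50 km = 3.8050×10⁵ m.
Circular speed v_c = √(μ/r) = 101.8 m/s.
Escape speed v_esc = √(2μ/r) = √2 × v_c = 144.0 m/s.
Δv = v_esc − v_c = 42.18 m/s.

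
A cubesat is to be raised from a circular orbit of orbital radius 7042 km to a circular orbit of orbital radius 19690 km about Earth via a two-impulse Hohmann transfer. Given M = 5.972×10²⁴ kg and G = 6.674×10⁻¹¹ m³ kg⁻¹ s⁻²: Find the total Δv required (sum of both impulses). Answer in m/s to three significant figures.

Δv_total ≈ 2840 m/s

μ = GM = 6.674×10⁻¹¹ × 5.972×10²⁴ = 3.986×10¹⁴ m³/s².
r₁ = 7042 km = 7.042×10⁶ m.
r₂ = 19690 km = 1.969×10⁷ m.
Transfer ellipse a_t = (r₁ + r₂)/2 = 1.337×10⁷ m.
At r₁: circular v_c1 = √(μ/r₁) = 7523 m/s; transfer-perigee v_p = √[μ(2/r₁ − 1/a_t)] = 9131 m/s.
Δv₁ = v_p − v_c1 = 1608 m/s.
At r₂: circular v_c2 = √(μ/r₂) = 4499 m/s; transfer-apogee v_a = √[μ(2/r₂ − 1/a_t)] = 3266 m/s.
Δv₂ = v_c2 − v_a = 1233 m/s.
Total Δv = Δv₁ + Δv₂ = 2841 m/s.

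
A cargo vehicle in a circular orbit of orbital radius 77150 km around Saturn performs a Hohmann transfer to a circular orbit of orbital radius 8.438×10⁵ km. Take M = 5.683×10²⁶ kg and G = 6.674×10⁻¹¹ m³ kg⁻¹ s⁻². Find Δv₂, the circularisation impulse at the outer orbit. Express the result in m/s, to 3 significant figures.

Δv ≈ 3960 m/s

μ = GM = 6.674×10⁻¹¹ × 5.683×10²⁶ = 3.793×10¹⁶ m³/s².
r₁ = 77150 km = 7.715×10⁷ m.
r₂ = 8.438×10⁵ km = 8.438×10⁸ m.
Transfer ellipse a_t = (r₁ + r₂)/2 = 4.605×10⁸ m.
At r₁: circular v_c1 = √(μ/r₁) = 22170 m/s; transfer-perikrone v_p = √[μ(2/r₁ − 1/a_t)] = 30010 m/s.
At r₂: circular v_c2 = √(μ/r₂) = 6704 m/s; transfer-apokrone v_a = √[μ(2/r₂ − 1/a_t)] = 2744 m/s.
Δv₂ = v_c2 − v_a = 3960 m/s.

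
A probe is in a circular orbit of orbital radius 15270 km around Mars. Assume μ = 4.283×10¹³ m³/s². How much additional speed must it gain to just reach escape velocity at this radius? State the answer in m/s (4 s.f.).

Δv ≈ 693.7 m/s

r = 15270 km = 1.527×10⁷ m.
Circular speed v_c = √(μ/r) = 1675 m/s.
Escape speed v_esc = √(2μ/r) = √2 × v_c = 2368 m/s.
Δv = v_esc − v_c = 693.7 m/s.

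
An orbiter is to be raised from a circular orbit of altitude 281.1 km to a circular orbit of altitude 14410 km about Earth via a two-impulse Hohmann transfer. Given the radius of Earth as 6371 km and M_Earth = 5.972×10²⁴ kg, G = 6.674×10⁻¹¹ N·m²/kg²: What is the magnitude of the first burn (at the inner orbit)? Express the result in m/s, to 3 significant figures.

Δv ≈ 1790 m/s

μ = GM = 6.674×10⁻¹¹ × 5.972×10²⁴ = 3.986×10¹⁴ m³/s².
r₁ = 6371 + 281.1 = 6652.1 km = 6.6521×10⁶ m.
r₂ = 6371 + 14410 = 20781 km = 2.0781×10⁷ m.
Transfer ellipse a_t = (r₁ + r₂)/2 = 1.372×10⁷ m.
At r₁: circular v_c1 = √(μ/r₁) = 7741 m/s; transfer-perigee v_p = √[μ(2/r₁ − 1/a_t)] = 9528 m/s.
Δv₁ = v_p − v_c1 = 1787 m/s.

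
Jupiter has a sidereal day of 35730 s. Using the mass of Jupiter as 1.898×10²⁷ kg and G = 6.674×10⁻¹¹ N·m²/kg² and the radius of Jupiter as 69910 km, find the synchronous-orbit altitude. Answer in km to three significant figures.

μ = GM = 6.674×10⁻¹¹ × 1.898×10²⁷ = 1.267×10¹⁷ m³/s².
A synchronous orbit has period T, so by Kepler's third law a = (μT²/4π²)^(1/3).
μT²/4π² = 1.267×10¹⁷ × (3.573×10⁴)² / 39.48 = 4.096×10²⁴ m³.
a = 1.600×10⁸ m = 1.6000×10⁵ km.
Altitude h = a − R = 1.6000×10⁵ − 69910 = 90094 km.

h_sync ≈ 90100 km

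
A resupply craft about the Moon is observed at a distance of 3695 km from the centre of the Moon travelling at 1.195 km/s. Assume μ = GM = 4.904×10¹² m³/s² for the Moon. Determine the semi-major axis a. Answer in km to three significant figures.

a ≈ 4000 km

r = 3.695×10⁶ m.
Vis-viva rearranged: 1/a = 2/r − v²/μ = 5.413×10⁻⁷ − 2.912×10⁻⁷ = 2.501×10⁻⁷ m⁻¹.
a = 3.999×10⁶ m = 3998.8 km.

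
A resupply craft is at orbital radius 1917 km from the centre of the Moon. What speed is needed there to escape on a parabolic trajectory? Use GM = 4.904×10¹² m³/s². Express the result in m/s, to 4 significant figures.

v_esc ≈ 2262 m/s

r = 1917 km = 1.917×10⁶ m.
Escape speed v_esc = √(2μ/r) = √(2 × 4.904×10¹² / 1.917×10⁶) = √(5.116×10⁶) = 2262 m/s.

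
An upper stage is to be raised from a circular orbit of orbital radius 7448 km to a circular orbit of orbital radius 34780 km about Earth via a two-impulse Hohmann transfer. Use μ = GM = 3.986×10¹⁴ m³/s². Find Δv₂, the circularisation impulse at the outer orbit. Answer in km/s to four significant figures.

r₁ = 7448 km = 7.448×10⁶ m.
r₂ = 34780 km = 3.478×10⁷ m.
Transfer ellipse a_t = (r₁ + r₂)/2 = 2.111×10⁷ m.
At r₁: circular v_c1 = √(μ/r₁) = 7316 m/s; transfer-perigee v_p = √[μ(2/r₁ − 1/a_t)] = 9389 m/s.
At r₂: circular v_c2 = √(μ/r₂) = 3385 m/s; transfer-apogee v_a = √[μ(2/r₂ − 1/a_t)] = 2011 m/s.
Δv₂ = v_c2 − v_a = 1375 m/s.
= 1.375 km/s.

Δv ≈ 1.375 km/s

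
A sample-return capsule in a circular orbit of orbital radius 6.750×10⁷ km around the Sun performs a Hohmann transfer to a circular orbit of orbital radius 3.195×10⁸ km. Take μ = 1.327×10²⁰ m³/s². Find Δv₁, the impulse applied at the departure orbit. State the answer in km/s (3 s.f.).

Δv ≈ 12.6 km/s

r₁ = 6.750×10⁷ km = 6.750×10¹⁰ m.
r₂ = 3.195×10⁸ km = 3.195×10¹¹ m.
Transfer ellipse a_t = (r₁ + r₂)/2 = 1.935×10¹¹ m.
At r₁: circular v_c1 = √(μ/r₁) = 44340 m/s; transfer-perihelion v_p = √[μ(2/r₁ − 1/a_t)] = 56970 m/s.
Δv₁ = v_p − v_c1 = 12640 m/s.
= 12.64 km/s.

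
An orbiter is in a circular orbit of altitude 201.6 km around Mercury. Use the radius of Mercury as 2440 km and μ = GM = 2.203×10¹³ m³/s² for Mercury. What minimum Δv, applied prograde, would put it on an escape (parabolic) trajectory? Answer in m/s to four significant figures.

r = 2440 + 201.6 = 2641.6 km = 2.6416×10⁶ m.
Circular speed v_c = √(μ/r) = 2888 m/s.
Escape speed v_esc = √(2μ/r) = √2 × v_c = 4084 m/s.
Δv = v_esc − v_c = 1196 m/s.

Δv ≈ 1196 m/s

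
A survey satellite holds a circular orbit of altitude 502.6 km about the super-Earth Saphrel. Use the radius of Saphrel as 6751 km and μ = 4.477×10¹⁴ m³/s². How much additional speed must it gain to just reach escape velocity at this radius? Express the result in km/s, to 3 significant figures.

r = 6751 + 502.6 = 7253.6 km = 7.2536×10⁶ m.
Circular speed v_c = √(μ/r) = 7856 m/s.
Escape speed v_esc = √(2μ/r) = √2 × v_c = 11110 m/s.
Δv = v_esc − v_c = 3254 m/s = 3.254 km/s.

Δv ≈ 3.25 km/s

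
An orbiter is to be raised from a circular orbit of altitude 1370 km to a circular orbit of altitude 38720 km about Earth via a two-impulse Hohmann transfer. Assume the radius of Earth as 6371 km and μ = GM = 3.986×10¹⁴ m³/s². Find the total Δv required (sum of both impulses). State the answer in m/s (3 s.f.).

r₁ = 6371 + 1370 = 7741.0 km = 7.7410×10⁶ m.
r₂ = 6371 + 38720 = 45091 km = 4.5091×10⁷ m.
Transfer ellipse a_t = (r₁ + r₂)/2 = 2.642×10⁷ m.
At r₁: circular v_c1 = √(μ/r₁) = 7176 m/s; transfer-perigee v_p = √[μ(2/r₁ − 1/a_t)] = 9375 m/s.
Δv₁ = v_p − v_c1 = 2199 m/s.
At r₂: circular v_c2 = √(μ/r₂) = 2973 m/s; transfer-apogee v_a = √[μ(2/r₂ − 1/a_t)] = 1609 m/s.
Δv₂ = v_c2 − v_a = 1364 m/s.
Total Δv = Δv₁ + Δv₂ = 3563 m/s.

Δv_total ≈ 3560 m/s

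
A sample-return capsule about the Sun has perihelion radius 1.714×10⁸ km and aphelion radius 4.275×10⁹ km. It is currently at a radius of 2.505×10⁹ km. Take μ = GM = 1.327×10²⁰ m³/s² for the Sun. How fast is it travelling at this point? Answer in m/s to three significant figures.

v ≈ 6800 m/s

Semi-major axis a = (r_p + r_a)/2 = 2.2232×10⁹ km = 2.223×10¹² m.
Vis-viva: v² = μ(2/r − 1/a) = 1.327×10²⁰ × (7.984×10⁻¹³ − 4.498×10⁻¹³) = 4.626×10⁷ m²/s².
v = 6801 m/s.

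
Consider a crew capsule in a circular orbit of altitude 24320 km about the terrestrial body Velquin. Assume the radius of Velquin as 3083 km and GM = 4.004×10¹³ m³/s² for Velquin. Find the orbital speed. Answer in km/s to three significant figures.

r = 3083 + 24320 = 27403 km = 2.7403×10⁷ m.
For a circular orbit v = √(μ/r) = √(4.004×10¹³ / 2.740×10⁷) = √(1.461×10⁶) = 1209 m/s.
That is 1.209 km/s.

v ≈ 1.21 km/s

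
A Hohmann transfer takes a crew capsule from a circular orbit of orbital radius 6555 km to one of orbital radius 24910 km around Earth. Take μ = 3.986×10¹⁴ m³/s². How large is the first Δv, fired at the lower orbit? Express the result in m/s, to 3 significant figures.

r₁ = 6555 km = 6.555×10⁶ m.
r₂ = 24910 km = 2.491×10⁷ m.
Transfer ellipse a_t = (r₁ + r₂)/2 = 1.573×10⁷ m.
At r₁: circular v_c1 = √(μ/r₁) = 7798 m/s; transfer-perigee v_p = √[μ(2/r₁ − 1/a_t)] = 9812 m/s.
Δv₁ = v_p − v_c1 = 2014 m/s.

Δv ≈ 2010 m/s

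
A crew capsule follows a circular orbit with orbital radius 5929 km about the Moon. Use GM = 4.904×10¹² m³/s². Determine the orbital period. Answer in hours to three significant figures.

r = 5929 km = 5.929×10⁶ m.
Kepler's third law: T = 2π√(r³/μ) = 2π√((5.929×10⁶)³ / 4.904×10¹²).
r³/μ = 4.250×10⁷ s², so T = 2π × 6.519×10³ = 4.096×10⁴ s.
Converting: 4.096×10⁴ s ÷ 3600 = 11.38 hours.

T ≈ 11.4 hours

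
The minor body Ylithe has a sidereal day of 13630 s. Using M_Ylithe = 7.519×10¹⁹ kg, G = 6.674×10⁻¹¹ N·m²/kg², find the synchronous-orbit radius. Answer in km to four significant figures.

r_sync ≈ 286.9 km

μ = GM = 6.674×10⁻¹¹ × 7.519×10¹⁹ = 5.018×10⁹ m³/s².
A synchronous orbit has period T, so by Kepler's third law a = (μT²/4π²)^(1/3).
μT²/4π² = 5.018×10⁹ × (1.363×10⁴)² / 39.48 = 2.361×10¹⁶ m³.
a = 2.869×10⁵ m = 286.90 km.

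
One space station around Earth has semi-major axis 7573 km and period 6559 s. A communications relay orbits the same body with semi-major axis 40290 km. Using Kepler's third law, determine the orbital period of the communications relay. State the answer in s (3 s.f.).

T₂ ≈ 80500 s

Kepler's third law: T² ∝ a³, so T₂ = T₁ (a₂/a₁)^(3/2).
a₂/a₁ = 5.320, (a₂/a₁)^(3/2) = 12.27.
T₂ = 6559 × 12.27 = 80490 s.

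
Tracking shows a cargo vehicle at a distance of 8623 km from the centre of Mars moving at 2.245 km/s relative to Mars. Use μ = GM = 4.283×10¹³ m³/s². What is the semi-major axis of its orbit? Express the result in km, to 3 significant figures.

r = 8.623×10⁶ m.
Vis-viva rearranged: 1/a = 2/r − v²/μ = 2.319×10⁻⁷ − 1.177×10⁻⁷ = 1.143×10⁻⁷ m⁻¹.
a = 8.752×10⁶ m = 8751.8 km.

a ≈ 8750 km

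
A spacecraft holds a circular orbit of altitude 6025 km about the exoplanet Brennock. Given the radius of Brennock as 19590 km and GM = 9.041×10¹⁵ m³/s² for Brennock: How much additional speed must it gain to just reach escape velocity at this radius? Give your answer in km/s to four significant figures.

Δv ≈ 7.782 km/s

r = 19590 + 6025 = 25615 km = 2.5615×10⁷ m.
Circular speed v_c = √(μ/r) = 18790 m/s.
Escape speed v_esc = √(2μ/r) = √2 × v_c = 26570 m/s.
Δv = v_esc − v_c = 7782 m/s = 7.782 km/s.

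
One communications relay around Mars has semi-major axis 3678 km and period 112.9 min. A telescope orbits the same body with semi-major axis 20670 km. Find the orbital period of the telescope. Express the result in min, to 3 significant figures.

Kepler's third law: T² ∝ a³, so T₂ = T₁ (a₂/a₁)^(3/2).
a₂/a₁ = 5.620, (a₂/a₁)^(3/2) = 13.32.
T₂ = 112.9 × 13.32 = 1504 min.

T₂ ≈ 1500 min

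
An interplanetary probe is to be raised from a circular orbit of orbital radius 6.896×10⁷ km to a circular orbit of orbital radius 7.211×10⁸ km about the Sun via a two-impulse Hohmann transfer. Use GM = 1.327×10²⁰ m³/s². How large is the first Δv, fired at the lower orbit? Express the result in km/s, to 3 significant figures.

Δv ≈ 15.4 km/s

r₁ = 6.896×10⁷ km = 6.896×10¹⁰ m.
r₂ = 7.211×10⁸ km = 7.211×10¹¹ m.
Transfer ellipse a_t = (r₁ + r₂)/2 = 3.950×10¹¹ m.
At r₁: circular v_c1 = √(μ/r₁) = 43870 m/s; transfer-perihelion v_p = √[μ(2/r₁ − 1/a_t)] = 59270 m/s.
Δv₁ = v_p − v_c1 = 15400 m/s.
= 15.40 km/s.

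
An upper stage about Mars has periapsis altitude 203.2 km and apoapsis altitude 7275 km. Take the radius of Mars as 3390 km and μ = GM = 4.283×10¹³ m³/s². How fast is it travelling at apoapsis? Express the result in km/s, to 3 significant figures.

r_p = 3390 + 203.2 = 3593.2 km = 3.5932×10⁶ m.
r_a = 3390 + 7275 = 10665 km = 1.0665×10⁷ m.
Semi-major axis a = (r_p + r_a)/2 = 7129.1 km = 7.129×10⁶ m.
Vis-viva: v² = μ(2/r − 1/a) = 4.283×10¹³ × (1.875×10⁻⁷ − 1.403×10⁻⁷) = 2.024×10⁶ m²/s².
v = 1423 m/s = 1.423 km/s.

v ≈ 1.42 km/s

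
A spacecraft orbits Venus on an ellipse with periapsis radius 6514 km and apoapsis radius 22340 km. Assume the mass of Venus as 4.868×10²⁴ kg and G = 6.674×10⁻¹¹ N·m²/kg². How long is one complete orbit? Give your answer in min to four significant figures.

μ = GM = 6.674×10⁻¹¹ × 4.868×10²⁴ = 3.249×10¹⁴ m³/s².
Semi-major axis a = (r_p + r_a)/2 = (6514.0 + 22340)/2 = 14427 km = 1.443×10⁷ m.
By Kepler's third law T = 2π√(a³/μ) = 2π × 3.040×10³ = 1.910×10⁴ s.
= 318.4 min.

T ≈ 318.4 min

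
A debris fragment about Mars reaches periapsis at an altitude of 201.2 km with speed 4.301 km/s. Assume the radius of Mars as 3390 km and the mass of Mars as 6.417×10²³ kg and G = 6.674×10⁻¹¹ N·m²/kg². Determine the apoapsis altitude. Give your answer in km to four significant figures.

apoapsis altitude ≈ 9021 km

μ = GM = 6.674×10⁻¹¹ × 6.417×10²³ = 4.283×10¹³ m³/s².
r_p = 3390 + 201.2 = 3591.2 km = 3.591×10⁶ m.
Specific energy ε = v²/2 − μ/r = -2.676×10⁶ J/kg, so a = −μ/(2ε) = 8.001×10⁶ m.
The apsides satisfy r_p + r_a = 2a, so the apoapsis radius is 2a − r_p = 1.241×10⁷ m = 12411 km.
Apoapsis altitude = 12411 − 3390 = 9021.4 km.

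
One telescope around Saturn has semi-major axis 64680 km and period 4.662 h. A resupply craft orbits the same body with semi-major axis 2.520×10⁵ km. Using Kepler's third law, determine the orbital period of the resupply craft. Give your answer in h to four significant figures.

T₂ ≈ 35.85 h

Kepler's third law: T² ∝ a³, so T₂ = T₁ (a₂/a₁)^(3/2).
a₂/a₁ = 3.896, (a₂/a₁)^(3/2) = 7.690.
T₂ = 4.662 × 7.690 = 35.85 h.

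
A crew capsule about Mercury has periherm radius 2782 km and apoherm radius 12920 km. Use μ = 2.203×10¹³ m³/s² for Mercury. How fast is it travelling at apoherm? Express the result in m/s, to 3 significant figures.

Semi-major axis a = (r_p + r_a)/2 = 7851.0 km = 7.851×10⁶ m.
Vis-viva: v² = μ(2/r − 1/a) = 2.203×10¹³ × (1.548×10⁻⁷ − 1.274×10⁻⁷) = 6.042×10⁵ m²/s².
v = 777.3 m/s.

v ≈ 777 m/s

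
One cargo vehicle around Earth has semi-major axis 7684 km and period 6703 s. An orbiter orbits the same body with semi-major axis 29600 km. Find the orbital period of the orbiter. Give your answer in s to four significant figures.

T₂ ≈ 50680 s

Kepler's third law: T² ∝ a³, so T₂ = T₁ (a₂/a₁)^(3/2).
a₂/a₁ = 3.852, (a₂/a₁)^(3/2) = 7.561.
T₂ = 6703 × 7.561 = 50680 s.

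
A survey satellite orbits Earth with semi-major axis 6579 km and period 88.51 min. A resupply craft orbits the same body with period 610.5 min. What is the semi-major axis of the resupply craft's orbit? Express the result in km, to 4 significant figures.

a₂ ≈ 23840 km

Kepler's third law: a³ ∝ T², so a₂ = a₁ (T₂/T₁)^(2/3).
T₂/T₁ = 6.898, (T₂/T₁)^(2/3) = 3.624.
a₂ = 6579 × 3.624 = 23840 km.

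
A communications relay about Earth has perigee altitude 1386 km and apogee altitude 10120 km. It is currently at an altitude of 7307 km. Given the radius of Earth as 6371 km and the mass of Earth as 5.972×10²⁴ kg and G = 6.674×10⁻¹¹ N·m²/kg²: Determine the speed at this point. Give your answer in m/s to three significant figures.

v ≈ 5040 m/s

μ = GM = 6.674×10⁻¹¹ × 5.972×10²⁴ = 3.986×10¹⁴ m³/s².
r_p = 6371 + 1386 = 7757.0 km = 7.7570×10⁶ m.
r_a = 6371 + 10120 = 16491 km = 1.6491×10⁷ m.
r = 6371 + 7307 = 13678 km = 1.368×10⁷ m.
Semi-major axis a = (r_p + r_a)/2 = 12124 km = 1.212×10⁷ m.
Vis-viva: v² = μ(2/r − 1/a) = 3.986×10¹⁴ × (1.462×10⁻⁷ − 8.248×10⁻⁸) = 2.540×10⁷ m²/s².
v = 5040 m/s.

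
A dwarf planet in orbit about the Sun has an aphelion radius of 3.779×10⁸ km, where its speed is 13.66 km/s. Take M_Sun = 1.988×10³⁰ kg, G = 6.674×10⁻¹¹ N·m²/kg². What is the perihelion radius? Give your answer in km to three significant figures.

μ = GM = 6.674×10⁻¹¹ × 1.988×10³⁰ = 1.327×10²⁰ m³/s².
r_a = 3.779×10¹¹ m.
Specific energy ε = v²/2 − μ/r = -2.578×10⁸ J/kg, so a = −μ/(2ε) = 2.573×10¹¹ m.
The apsides satisfy r_p + r_a = 2a, so the perihelion radius is 2a − r_a = 1.368×10¹¹ m = 1.3676×10⁸ km.

perihelion radius ≈ 1.37×10⁸ km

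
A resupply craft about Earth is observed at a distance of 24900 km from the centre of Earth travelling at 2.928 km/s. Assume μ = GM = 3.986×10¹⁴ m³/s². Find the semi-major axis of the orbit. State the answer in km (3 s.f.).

a ≈ 17000 km

r = 2.490×10⁷ m.
Specific orbital energy ε = v²/2 − μ/r = (2928)²/2 − 3.986×10¹⁴/2.490×10⁷ = -1.172×10⁷ J/kg.
Since ε = −μ/(2a), a = −μ/(2ε) = 1.700×10⁷ m = 17003 km.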